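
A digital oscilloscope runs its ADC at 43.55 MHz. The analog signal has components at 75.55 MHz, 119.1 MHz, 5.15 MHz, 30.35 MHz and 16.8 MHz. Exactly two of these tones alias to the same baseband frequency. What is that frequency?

fs/2 = 21.775 MHz.
75.55 MHz mod fs = 32 MHz.
32 MHz > fs/2 = 21.775 MHz, folds to fs − 32 MHz = 11.55 MHz.
119.1 MHz mod fs = 32 MHz.
32 MHz > fs/2 = 21.775 MHz, folds to fs − 32 MHz = 11.55 MHz.
5.15 MHz ≤ fs/2 = 21.775 MHz, passes unchanged.
30.35 MHz > fs/2 = 21.775 MHz, folds to fs − 30.35 MHz = 13.2 MHz.
16.8 MHz ≤ fs/2 = 21.775 MHz, passes unchanged.
75.55 MHz and 119.1 MHz both map to 11.55 MHz.

11.55 MHz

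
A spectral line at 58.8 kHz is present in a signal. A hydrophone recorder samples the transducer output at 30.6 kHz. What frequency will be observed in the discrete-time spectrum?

2.4 kHz

58.8 kHz mod fs = 28.2 kHz.
28.2 kHz > fs/2 = 15.3 kHz, folds to fs − 28.2 kHz = 2.4 kHz.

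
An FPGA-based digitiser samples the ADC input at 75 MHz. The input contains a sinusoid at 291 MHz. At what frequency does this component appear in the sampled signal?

291 MHz mod fs = 66 MHz.
66 MHz > fs/2 = 37.5 MHz, folds to fs − 66 MHz = 9 MHz.

9 MHz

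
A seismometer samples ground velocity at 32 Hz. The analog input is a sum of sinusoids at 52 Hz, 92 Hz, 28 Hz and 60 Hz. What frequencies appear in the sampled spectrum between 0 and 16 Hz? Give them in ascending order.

4 Hz, 12 Hz

fs/2 = 16 Hz.
52 Hz mod fs = 20 Hz.
20 Hz > fs/2 = 16 Hz, folds to fs − 20 Hz = 12 Hz.
92 Hz mod fs = 28 Hz.
28 Hz > fs/2 = 16 Hz, folds to fs − 28 Hz = 4 Hz.
28 Hz > fs/2 = 16 Hz, folds to fs − 28 Hz = 4 Hz.
60 Hz mod fs = 28 Hz.
28 Hz > fs/2 = 16 Hz, folds to fs − 28 Hz = 4 Hz.
Distinct values: {4 Hz, 12 Hz}.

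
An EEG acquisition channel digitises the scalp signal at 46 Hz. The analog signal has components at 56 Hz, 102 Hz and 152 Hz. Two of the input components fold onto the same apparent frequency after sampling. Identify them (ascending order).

56 Hz, 102 Hz

fs/2 = 23 Hz.
56 Hz mod fs = 10 Hz.
10 Hz ≤ fs/2 = 23 Hz, appears at 10 Hz.
102 Hz mod fs = 10 Hz.
10 Hz ≤ fs/2 = 23 Hz, appears at 10 Hz.
152 Hz mod fs = 14 Hz.
14 Hz ≤ fs/2 = 23 Hz, appears at 14 Hz.
56 Hz and 102 Hz both map to 10 Hz.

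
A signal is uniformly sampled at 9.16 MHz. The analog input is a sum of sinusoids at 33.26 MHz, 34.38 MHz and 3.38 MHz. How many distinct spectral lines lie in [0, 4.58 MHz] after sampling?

2

fs/2 = 4.58 MHz.
33.26 MHz mod fs = 5.78 MHz.
5.78 MHz > fs/2 = 4.58 MHz, folds to fs − 5.78 MHz = 3.38 MHz.
34.38 MHz mod fs = 6.9 MHz.
6.9 MHz > fs/2 = 4.58 MHz, folds to fs − 6.9 MHz = 2.26 MHz.
3.38 MHz ≤ fs/2 = 4.58 MHz, passes unchanged.
Distinct values: {2.26 MHz, 3.38 MHz} → 2.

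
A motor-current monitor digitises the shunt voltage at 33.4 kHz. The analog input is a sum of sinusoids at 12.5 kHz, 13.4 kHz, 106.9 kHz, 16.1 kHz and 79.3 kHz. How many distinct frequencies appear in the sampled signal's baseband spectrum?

4

fs/2 = 16.7 kHz.
12.5 kHz ≤ fs/2 = 16.7 kHz, passes unchanged.
13.4 kHz ≤ fs/2 = 16.7 kHz, passes unchanged.
106.9 kHz mod fs = 6.7 kHz.
6.7 kHz ≤ fs/2 = 16.7 kHz, appears at 6.7 kHz.
16.1 kHz ≤ fs/2 = 16.7 kHz, passes unchanged.
79.3 kHz mod fs = 12.5 kHz.
12.5 kHz ≤ fs/2 = 16.7 kHz, appears at 12.5 kHz.
Distinct values: {6.7 kHz, 12.5 kHz, 13.4 kHz, 16.1 kHz} → 4.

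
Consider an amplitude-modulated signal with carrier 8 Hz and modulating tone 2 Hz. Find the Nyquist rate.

20 Hz

AM sidebands sit at fc ± fm = 6 Hz and 10 Hz.
Highest-frequency component: 10 Hz.
Nyquist rate = 2 × 10 Hz = 20 Hz.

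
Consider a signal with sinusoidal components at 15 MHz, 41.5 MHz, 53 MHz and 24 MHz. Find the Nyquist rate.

106 MHz

Highest-frequency component: 53 MHz.
Nyquist rate = 2 × 53 MHz = 106 MHz.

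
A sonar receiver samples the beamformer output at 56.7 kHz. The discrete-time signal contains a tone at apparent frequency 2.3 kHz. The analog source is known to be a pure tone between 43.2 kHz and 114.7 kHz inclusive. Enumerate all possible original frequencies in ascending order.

54.4 kHz, 59 kHz, 111.1 kHz

Frequencies that alias to 2.3 kHz are k·fs ± 2.3 kHz for integer k ≥ 0.
k=0: 2.3 kHz.
k=1: 54.4 kHz, 59 kHz.
k=2: 111.1 kHz, 115.7 kHz.
k=3: 167.8 kHz, 172.4 kHz.
Within [43.2 kHz, 114.7 kHz]: 54.4 kHz, 59 kHz, 111.1 kHz.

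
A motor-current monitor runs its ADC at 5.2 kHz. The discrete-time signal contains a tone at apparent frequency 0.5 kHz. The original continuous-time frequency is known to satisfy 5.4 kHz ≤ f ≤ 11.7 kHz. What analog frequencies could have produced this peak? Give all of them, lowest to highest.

5.7 kHz, 9.9 kHz, 10.9 kHz

Frequencies that alias to 0.5 kHz are k·fs ± 0.5 kHz for integer k ≥ 0.
k=0: 0.5 kHz.
k=1: 4.7 kHz, 5.7 kHz.
k=2: 9.9 kHz, 10.9 kHz.
k=3: 15.1 kHz, 16.1 kHz.
Within [5.4 kHz, 11.7 kHz]: 5.7 kHz, 9.9 kHz, 10.9 kHz.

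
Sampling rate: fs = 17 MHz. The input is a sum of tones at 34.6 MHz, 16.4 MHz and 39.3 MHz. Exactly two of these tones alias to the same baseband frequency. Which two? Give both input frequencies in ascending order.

fs/2 = 8.5 MHz.
34.6 MHz mod fs = 0.6 MHz.
0.6 MHz ≤ fs/2 = 8.5 MHz, appears at 0.6 MHz.
16.4 MHz > fs/2 = 8.5 MHz, folds to fs − 16.4 MHz = 0.6 MHz.
39.3 MHz mod fs = 5.3 MHz.
5.3 MHz ≤ fs/2 = 8.5 MHz, appears at 5.3 MHz.
16.4 MHz and 34.6 MHz both map to 0.6 MHz.

16.4 MHz, 34.6 MHz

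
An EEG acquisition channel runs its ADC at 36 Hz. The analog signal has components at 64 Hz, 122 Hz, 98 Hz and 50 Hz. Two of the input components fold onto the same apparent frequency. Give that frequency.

14 Hz

fs/2 = 18 Hz.
64 Hz mod fs = 28 Hz.
28 Hz > fs/2 = 18 Hz, folds to fs − 28 Hz = 8 Hz.
122 Hz mod fs = 14 Hz.
14 Hz ≤ fs/2 = 18 Hz, appears at 14 Hz.
98 Hz mod fs = 26 Hz.
26 Hz > fs/2 = 18 Hz, folds to fs − 26 Hz = 10 Hz.
50 Hz mod fs = 14 Hz.
14 Hz ≤ fs/2 = 18 Hz, appears at 14 Hz.
50 Hz and 122 Hz both map to 14 Hz.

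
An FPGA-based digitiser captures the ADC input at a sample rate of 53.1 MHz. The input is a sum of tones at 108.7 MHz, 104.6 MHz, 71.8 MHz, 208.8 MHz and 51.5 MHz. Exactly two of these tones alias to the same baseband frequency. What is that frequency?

1.6 MHz

fs/2 = 26.55 MHz.
108.7 MHz mod fs = 2.5 MHz.
2.5 MHz ≤ fs/2 = 26.55 MHz, appears at 2.5 MHz.
104.6 MHz mod fs = 51.5 MHz.
51.5 MHz > fs/2 = 26.55 MHz, folds to fs − 51.5 MHz = 1.6 MHz.
71.8 MHz mod fs = 18.7 MHz.
18.7 MHz ≤ fs/2 = 26.55 MHz, appears at 18.7 MHz.
208.8 MHz mod fs = 49.5 MHz.
49.5 MHz > fs/2 = 26.55 MHz, folds to fs − 49.5 MHz = 3.6 MHz.
51.5 MHz > fs/2 = 26.55 MHz, folds to fs − 51.5 MHz = 1.6 MHz.
51.5 MHz and 104.6 MHz both map to 1.6 MHz.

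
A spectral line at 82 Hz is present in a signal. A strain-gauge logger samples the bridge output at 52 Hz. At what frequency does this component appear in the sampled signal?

22 Hz

82 Hz mod fs = 30 Hz.
30 Hz > fs/2 = 26 Hz, folds to fs − 30 Hz = 22 Hz.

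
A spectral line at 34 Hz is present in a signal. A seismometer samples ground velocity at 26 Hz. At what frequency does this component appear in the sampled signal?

8 Hz

34 Hz mod fs = 8 Hz.
8 Hz ≤ fs/2 = 13 Hz, appears at 8 Hz.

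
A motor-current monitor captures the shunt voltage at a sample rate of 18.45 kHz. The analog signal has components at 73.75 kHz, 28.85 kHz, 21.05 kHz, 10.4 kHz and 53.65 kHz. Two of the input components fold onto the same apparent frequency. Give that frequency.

fs/2 = 9.225 kHz.
73.75 kHz mod fs = 18.4 kHz.
18.4 kHz > fs/2 = 9.225 kHz, folds to fs − 18.4 kHz = 0.05 kHz.
28.85 kHz mod fs = 10.4 kHz.
10.4 kHz > fs/2 = 9.225 kHz, folds to fs − 10.4 kHz = 8.05 kHz.
21.05 kHz mod fs = 2.6 kHz.
2.6 kHz ≤ fs/2 = 9.225 kHz, appears at 2.6 kHz.
10.4 kHz > fs/2 = 9.225 kHz, folds to fs − 10.4 kHz = 8.05 kHz.
53.65 kHz mod fs = 16.75 kHz.
16.75 kHz > fs/2 = 9.225 kHz, folds to fs − 16.75 kHz = 1.7 kHz.
10.4 kHz and 28.85 kHz both map to 8.05 kHz.

8.05 kHz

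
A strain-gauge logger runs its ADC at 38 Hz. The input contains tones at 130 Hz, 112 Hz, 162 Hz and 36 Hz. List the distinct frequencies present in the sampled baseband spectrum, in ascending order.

fs/2 = 19 Hz.
130 Hz mod fs = 16 Hz.
16 Hz ≤ fs/2 = 19 Hz, appears at 16 Hz.
112 Hz mod fs = 36 Hz.
36 Hz > fs/2 = 19 Hz, folds to fs − 36 Hz = 2 Hz.
162 Hz mod fs = 10 Hz.
10 Hz ≤ fs/2 = 19 Hz, appears at 10 Hz.
36 Hz > fs/2 = 19 Hz, folds to fs − 36 Hz = 2 Hz.
Distinct values: {2 Hz, 10 Hz, 16 Hz}.

2 Hz, 10 Hz, 16 Hz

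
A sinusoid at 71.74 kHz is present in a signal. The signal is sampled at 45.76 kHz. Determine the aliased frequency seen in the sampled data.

71.74 kHz mod fs = 25.98 kHz.
25.98 kHz > fs/2 = 22.88 kHz, folds to fs − 25.98 kHz = 19.78 kHz.

19.78 kHz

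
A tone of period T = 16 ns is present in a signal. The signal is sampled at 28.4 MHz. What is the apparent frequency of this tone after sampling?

T = 16 ns → f = 1/T = 62.5 MHz.
62.5 MHz mod fs = 5.7 MHz.
5.7 MHz ≤ fs/2 = 14.2 MHz, appears at 5.7 MHz.

5.7 MHz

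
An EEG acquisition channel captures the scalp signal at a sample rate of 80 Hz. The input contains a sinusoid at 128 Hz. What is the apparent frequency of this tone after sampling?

128 Hz mod fs = 48 Hz.
48 Hz > fs/2 = 40 Hz, folds to fs − 48 Hz = 32 Hz.

32 Hz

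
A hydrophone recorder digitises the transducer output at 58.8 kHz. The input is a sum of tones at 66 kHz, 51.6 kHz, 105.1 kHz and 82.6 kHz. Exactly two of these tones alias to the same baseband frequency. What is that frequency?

7.2 kHz

fs/2 = 29.4 kHz.
66 kHz mod fs = 7.2 kHz.
7.2 kHz ≤ fs/2 = 29.4 kHz, appears at 7.2 kHz.
51.6 kHz > fs/2 = 29.4 kHz, folds to fs − 51.6 kHz = 7.2 kHz.
105.1 kHz mod fs = 46.3 kHz.
46.3 kHz > fs/2 = 29.4 kHz, folds to fs − 46.3 kHz = 12.5 kHz.
82.6 kHz mod fs = 23.8 kHz.
23.8 kHz ≤ fs/2 = 29.4 kHz, appears at 23.8 kHz.
51.6 kHz and 66 kHz both map to 7.2 kHz.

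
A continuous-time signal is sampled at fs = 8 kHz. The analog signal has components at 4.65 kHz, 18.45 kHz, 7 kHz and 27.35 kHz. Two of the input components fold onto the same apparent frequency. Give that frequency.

fs/2 = 4 kHz.
4.65 kHz > fs/2 = 4 kHz, folds to fs − 4.65 kHz = 3.35 kHz.
18.45 kHz mod fs = 2.45 kHz.
2.45 kHz ≤ fs/2 = 4 kHz, appears at 2.45 kHz.
7 kHz > fs/2 = 4 kHz, folds to fs − 7 kHz = 1 kHz.
27.35 kHz mod fs = 3.35 kHz.
3.35 kHz ≤ fs/2 = 4 kHz, appears at 3.35 kHz.
4.65 kHz and 27.35 kHz both map to 3.35 kHz.

3.35 kHz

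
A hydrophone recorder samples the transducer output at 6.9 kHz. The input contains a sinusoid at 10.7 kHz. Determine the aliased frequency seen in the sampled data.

3.1 kHz

10.7 kHz mod fs = 3.8 kHz.
3.8 kHz > fs/2 = 3.45 kHz, folds to fs − 3.8 kHz = 3.1 kHz.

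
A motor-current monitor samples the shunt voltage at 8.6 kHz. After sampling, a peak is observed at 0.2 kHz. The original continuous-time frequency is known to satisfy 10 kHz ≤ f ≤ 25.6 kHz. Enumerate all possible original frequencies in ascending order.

17 kHz, 17.4 kHz, 25.6 kHz

Frequencies that alias to 0.2 kHz are k·fs ± 0.2 kHz for integer k ≥ 0.
k=0: 0.2 kHz.
k=1: 8.4 kHz, 8.8 kHz.
k=2: 17 kHz, 17.4 kHz.
k=3: 25.6 kHz, 26 kHz.
k=4: 34.2 kHz, 34.6 kHz.
Within [10 kHz, 25.6 kHz]: 17 kHz, 17.4 kHz, 25.6 kHz.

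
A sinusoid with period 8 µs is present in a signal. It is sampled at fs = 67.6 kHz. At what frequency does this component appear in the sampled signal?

T = 8 µs → f = 1/T = 125 kHz.
125 kHz mod fs = 57.4 kHz.
57.4 kHz > fs/2 = 33.8 kHz, folds to fs − 57.4 kHz = 10.2 kHz.

10.2 kHz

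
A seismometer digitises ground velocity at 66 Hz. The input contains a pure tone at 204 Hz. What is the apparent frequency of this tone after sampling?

204 Hz mod fs = 6 Hz.
6 Hz ≤ fs/2 = 33 Hz, appears at 6 Hz.

6 Hz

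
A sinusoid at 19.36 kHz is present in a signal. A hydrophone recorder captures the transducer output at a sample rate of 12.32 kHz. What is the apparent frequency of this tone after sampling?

19.36 kHz mod fs = 7.04 kHz.
7.04 kHz > fs/2 = 6.16 kHz, folds to fs − 7.04 kHz = 5.28 kHz.

5.28 kHz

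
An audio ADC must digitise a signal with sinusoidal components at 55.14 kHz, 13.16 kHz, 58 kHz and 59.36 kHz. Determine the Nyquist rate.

Highest-frequency component: 59.36 kHz.
Nyquist rate = 2 × 59.36 kHz = 118.72 kHz.

118.72 kHz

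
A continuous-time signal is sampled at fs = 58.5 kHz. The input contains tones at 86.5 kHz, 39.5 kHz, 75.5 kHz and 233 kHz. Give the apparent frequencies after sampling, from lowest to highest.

1 kHz, 17 kHz, 19 kHz, 28 kHz

fs/2 = 29.25 kHz.
86.5 kHz mod fs = 28 kHz.
28 kHz ≤ fs/2 = 29.25 kHz, appears at 28 kHz.
39.5 kHz > fs/2 = 29.25 kHz, folds to fs − 39.5 kHz = 19 kHz.
75.5 kHz mod fs = 17 kHz.
17 kHz ≤ fs/2 = 29.25 kHz, appears at 17 kHz.
233 kHz mod fs = 57.5 kHz.
57.5 kHz > fs/2 = 29.25 kHz, folds to fs − 57.5 kHz = 1 kHz.
Distinct values: {1 kHz, 17 kHz, 19 kHz, 28 kHz}.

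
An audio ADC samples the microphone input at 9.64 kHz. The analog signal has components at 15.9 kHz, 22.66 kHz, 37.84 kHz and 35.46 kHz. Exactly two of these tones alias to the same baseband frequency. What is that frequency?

fs/2 = 4.82 kHz.
15.9 kHz mod fs = 6.26 kHz.
6.26 kHz > fs/2 = 4.82 kHz, folds to fs − 6.26 kHz = 3.38 kHz.
22.66 kHz mod fs = 3.38 kHz.
3.38 kHz ≤ fs/2 = 4.82 kHz, appears at 3.38 kHz.
37.84 kHz mod fs = 8.92 kHz.
8.92 kHz > fs/2 = 4.82 kHz, folds to fs − 8.92 kHz = 0.72 kHz.
35.46 kHz mod fs = 6.54 kHz.
6.54 kHz > fs/2 = 4.82 kHz, folds to fs − 6.54 kHz = 3.1 kHz.
15.9 kHz and 22.66 kHz both map to 3.38 kHz.

3.38 kHz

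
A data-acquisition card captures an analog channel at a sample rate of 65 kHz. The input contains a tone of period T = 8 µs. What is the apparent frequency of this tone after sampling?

5 kHz

T = 8 µs → f = 1/T = 125 kHz.
125 kHz mod fs = 60 kHz.
60 kHz > fs/2 = 32.5 kHz, folds to fs − 60 kHz = 5 kHz.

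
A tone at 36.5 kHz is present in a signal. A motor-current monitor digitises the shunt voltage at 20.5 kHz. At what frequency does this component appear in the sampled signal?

36.5 kHz mod fs = 16 kHz.
16 kHz > fs/2 = 10.25 kHz, folds to fs − 16 kHz = 4.5 kHz.

4.5 kHz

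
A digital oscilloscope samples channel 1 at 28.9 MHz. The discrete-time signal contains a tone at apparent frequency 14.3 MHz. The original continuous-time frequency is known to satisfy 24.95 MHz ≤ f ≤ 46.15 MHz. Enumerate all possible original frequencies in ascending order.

43.2 MHz, 43.5 MHz

Frequencies that alias to 14.3 MHz are k·fs ± 14.3 MHz for integer k ≥ 0.
k=0: 14.3 MHz.
k=1: 14.6 MHz, 43.2 MHz.
k=2: 43.5 MHz, 72.1 MHz.
k=3: 72.4 MHz, 101 MHz.
Within [24.95 MHz, 46.15 MHz]: 43.2 MHz, 43.5 MHz.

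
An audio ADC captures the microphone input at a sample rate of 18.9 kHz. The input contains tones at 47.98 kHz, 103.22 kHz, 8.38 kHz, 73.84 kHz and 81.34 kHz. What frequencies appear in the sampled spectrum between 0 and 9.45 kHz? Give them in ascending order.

fs/2 = 9.45 kHz.
47.98 kHz mod fs = 10.18 kHz.
10.18 kHz > fs/2 = 9.45 kHz, folds to fs − 10.18 kHz = 8.72 kHz.
103.22 kHz mod fs = 8.72 kHz.
8.72 kHz ≤ fs/2 = 9.45 kHz, appears at 8.72 kHz.
8.38 kHz ≤ fs/2 = 9.45 kHz, passes unchanged.
73.84 kHz mod fs = 17.14 kHz.
17.14 kHz > fs/2 = 9.45 kHz, folds to fs − 17.14 kHz = 1.76 kHz.
81.34 kHz mod fs = 5.74 kHz.
5.74 kHz ≤ fs/2 = 9.45 kHz, appears at 5.74 kHz.
Distinct values: {1.76 kHz, 5.74 kHz, 8.38 kHz, 8.72 kHz}.

1.76 kHz, 5.74 kHz, 8.38 kHz, 8.72 kHz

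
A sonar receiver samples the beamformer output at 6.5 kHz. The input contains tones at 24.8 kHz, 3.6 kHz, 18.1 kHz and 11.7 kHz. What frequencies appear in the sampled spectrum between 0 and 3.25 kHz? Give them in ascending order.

fs/2 = 3.25 kHz.
24.8 kHz mod fs = 5.3 kHz.
5.3 kHz > fs/2 = 3.25 kHz, folds to fs − 5.3 kHz = 1.2 kHz.
3.6 kHz > fs/2 = 3.25 kHz, folds to fs − 3.6 kHz = 2.9 kHz.
18.1 kHz mod fs = 5.1 kHz.
5.1 kHz > fs/2 = 3.25 kHz, folds to fs − 5.1 kHz = 1.4 kHz.
11.7 kHz mod fs = 5.2 kHz.
5.2 kHz > fs/2 = 3.25 kHz, folds to fs − 5.2 kHz = 1.3 kHz.
Distinct values: {1.2 kHz, 1.3 kHz, 1.4 kHz, 2.9 kHz}.

1.2 kHz, 1.3 kHz, 1.4 kHz, 2.9 kHz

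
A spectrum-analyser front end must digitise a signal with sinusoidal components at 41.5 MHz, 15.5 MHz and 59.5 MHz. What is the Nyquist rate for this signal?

Highest-frequency component: 59.5 MHz.
Nyquist rate = 2 × 59.5 MHz = 119 MHz.

119 MHz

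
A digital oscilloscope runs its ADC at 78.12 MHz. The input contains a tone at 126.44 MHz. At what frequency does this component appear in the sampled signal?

29.8 MHz

126.44 MHz mod fs = 48.32 MHz.
48.32 MHz > fs/2 = 39.06 MHz, folds to fs − 48.32 MHz = 29.8 MHz.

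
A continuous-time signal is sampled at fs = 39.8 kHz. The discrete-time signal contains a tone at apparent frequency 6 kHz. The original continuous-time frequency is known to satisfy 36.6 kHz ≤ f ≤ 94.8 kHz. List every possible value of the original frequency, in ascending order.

Frequencies that alias to 6 kHz are k·fs ± 6 kHz for integer k ≥ 0.
k=0: 6 kHz.
k=1: 33.8 kHz, 45.8 kHz.
k=2: 73.6 kHz, 85.6 kHz.
k=3: 113.4 kHz, 125.4 kHz.
Within [36.6 kHz, 94.8 kHz]: 45.8 kHz, 73.6 kHz, 85.6 kHz.

45.8 kHz, 73.6 kHz, 85.6 kHz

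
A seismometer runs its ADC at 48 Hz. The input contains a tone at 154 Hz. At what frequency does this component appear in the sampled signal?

10 Hz

154 Hz mod fs = 10 Hz.
10 Hz ≤ fs/2 = 24 Hz, appears at 10 Hz.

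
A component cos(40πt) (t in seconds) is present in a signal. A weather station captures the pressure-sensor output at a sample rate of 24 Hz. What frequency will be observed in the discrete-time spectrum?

ω = 40π rad/s → f = ω/(2π) = 20 Hz.
20 Hz > fs/2 = 12 Hz, folds to fs − 20 Hz = 4 Hz.

4 Hz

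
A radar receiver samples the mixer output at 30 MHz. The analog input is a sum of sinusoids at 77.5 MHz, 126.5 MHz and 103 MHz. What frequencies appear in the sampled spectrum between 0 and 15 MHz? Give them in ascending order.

6.5 MHz, 12.5 MHz, 13 MHz

fs/2 = 15 MHz.
77.5 MHz mod fs = 17.5 MHz.
17.5 MHz > fs/2 = 15 MHz, folds to fs − 17.5 MHz = 12.5 MHz.
126.5 MHz mod fs = 6.5 MHz.
6.5 MHz ≤ fs/2 = 15 MHz, appears at 6.5 MHz.
103 MHz mod fs = 13 MHz.
13 MHz ≤ fs/2 = 15 MHz, appears at 13 MHz.
Distinct values: {6.5 MHz, 12.5 MHz, 13 MHz}.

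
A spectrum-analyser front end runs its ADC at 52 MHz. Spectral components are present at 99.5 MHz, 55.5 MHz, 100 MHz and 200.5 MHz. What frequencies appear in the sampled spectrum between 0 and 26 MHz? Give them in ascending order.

3.5 MHz, 4 MHz, 4.5 MHz, 7.5 MHz

fs/2 = 26 MHz.
99.5 MHz mod fs = 47.5 MHz.
47.5 MHz > fs/2 = 26 MHz, folds to fs − 47.5 MHz = 4.5 MHz.
55.5 MHz mod fs = 3.5 MHz.
3.5 MHz ≤ fs/2 = 26 MHz, appears at 3.5 MHz.
100 MHz mod fs = 48 MHz.
48 MHz > fs/2 = 26 MHz, folds to fs − 48 MHz = 4 MHz.
200.5 MHz mod fs = 44.5 MHz.
44.5 MHz > fs/2 = 26 MHz, folds to fs − 44.5 MHz = 7.5 MHz.
Distinct values: {3.5 MHz, 4 MHz, 4.5 MHz, 7.5 MHz}.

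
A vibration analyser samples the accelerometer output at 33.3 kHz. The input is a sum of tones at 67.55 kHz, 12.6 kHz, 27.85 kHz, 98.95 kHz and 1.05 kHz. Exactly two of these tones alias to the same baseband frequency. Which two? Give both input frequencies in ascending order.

67.55 kHz, 98.95 kHz

fs/2 = 16.65 kHz.
67.55 kHz mod fs = 0.95 kHz.
0.95 kHz ≤ fs/2 = 16.65 kHz, appears at 0.95 kHz.
12.6 kHz ≤ fs/2 = 16.65 kHz, passes unchanged.
27.85 kHz > fs/2 = 16.65 kHz, folds to fs − 27.85 kHz = 5.45 kHz.
98.95 kHz mod fs = 32.35 kHz.
32.35 kHz > fs/2 = 16.65 kHz, folds to fs − 32.35 kHz = 0.95 kHz.
1.05 kHz ≤ fs/2 = 16.65 kHz, passes unchanged.
67.55 kHz and 98.95 kHz both map to 0.95 kHz.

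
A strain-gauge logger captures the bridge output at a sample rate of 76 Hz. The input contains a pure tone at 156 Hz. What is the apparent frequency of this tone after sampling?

4 Hz

156 Hz mod fs = 4 Hz.
4 Hz ≤ fs/2 = 38 Hz, appears at 4 Hz.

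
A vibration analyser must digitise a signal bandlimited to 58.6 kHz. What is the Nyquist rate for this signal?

Nyquist rate = 2 × 58.6 kHz = 117.2 kHz.

117.2 kHz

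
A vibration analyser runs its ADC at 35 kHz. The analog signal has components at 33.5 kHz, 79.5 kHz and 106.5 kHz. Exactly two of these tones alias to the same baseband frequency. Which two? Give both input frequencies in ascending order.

33.5 kHz, 106.5 kHz

fs/2 = 17.5 kHz.
33.5 kHz > fs/2 = 17.5 kHz, folds to fs − 33.5 kHz = 1.5 kHz.
79.5 kHz mod fs = 9.5 kHz.
9.5 kHz ≤ fs/2 = 17.5 kHz, appears at 9.5 kHz.
106.5 kHz mod fs = 1.5 kHz.
1.5 kHz ≤ fs/2 = 17.5 kHz, appears at 1.5 kHz.
33.5 kHz and 106.5 kHz both map to 1.5 kHz.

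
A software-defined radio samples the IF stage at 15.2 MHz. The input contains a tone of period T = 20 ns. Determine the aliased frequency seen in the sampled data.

T = 20 ns → f = 1/T = 50 MHz.
50 MHz mod fs = 4.4 MHz.
4.4 MHz ≤ fs/2 = 7.6 MHz, appears at 4.4 MHz.

4.4 MHz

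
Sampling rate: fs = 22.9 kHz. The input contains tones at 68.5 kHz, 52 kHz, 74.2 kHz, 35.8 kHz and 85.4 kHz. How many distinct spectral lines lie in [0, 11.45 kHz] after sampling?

fs/2 = 11.45 kHz.
68.5 kHz mod fs = 22.7 kHz.
22.7 kHz > fs/2 = 11.45 kHz, folds to fs − 22.7 kHz = 0.2 kHz.
52 kHz mod fs = 6.2 kHz.
6.2 kHz ≤ fs/2 = 11.45 kHz, appears at 6.2 kHz.
74.2 kHz mod fs = 5.5 kHz.
5.5 kHz ≤ fs/2 = 11.45 kHz, appears at 5.5 kHz.
35.8 kHz mod fs = 12.9 kHz.
12.9 kHz > fs/2 = 11.45 kHz, folds to fs − 12.9 kHz = 10 kHz.
85.4 kHz mod fs = 16.7 kHz.
16.7 kHz > fs/2 = 11.45 kHz, folds to fs − 16.7 kHz = 6.2 kHz.
Distinct values: {0.2 kHz, 5.5 kHz, 6.2 kHz, 10 kHz} → 4.

4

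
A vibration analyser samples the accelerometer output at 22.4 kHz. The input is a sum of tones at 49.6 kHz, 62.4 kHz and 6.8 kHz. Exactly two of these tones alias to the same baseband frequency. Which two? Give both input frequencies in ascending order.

49.6 kHz, 62.4 kHz

fs/2 = 11.2 kHz.
49.6 kHz mod fs = 4.8 kHz.
4.8 kHz ≤ fs/2 = 11.2 kHz, appears at 4.8 kHz.
62.4 kHz mod fs = 17.6 kHz.
17.6 kHz > fs/2 = 11.2 kHz, folds to fs − 17.6 kHz = 4.8 kHz.
6.8 kHz ≤ fs/2 = 11.2 kHz, passes unchanged.
49.6 kHz and 62.4 kHz both map to 4.8 kHz.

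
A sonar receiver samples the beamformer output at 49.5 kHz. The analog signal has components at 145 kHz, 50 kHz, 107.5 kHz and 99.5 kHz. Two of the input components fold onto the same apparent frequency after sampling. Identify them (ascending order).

50 kHz, 99.5 kHz

fs/2 = 24.75 kHz.
145 kHz mod fs = 46 kHz.
46 kHz > fs/2 = 24.75 kHz, folds to fs − 46 kHz = 3.5 kHz.
50 kHz mod fs = 0.5 kHz.
0.5 kHz ≤ fs/2 = 24.75 kHz, appears at 0.5 kHz.
107.5 kHz mod fs = 8.5 kHz.
8.5 kHz ≤ fs/2 = 24.75 kHz, appears at 8.5 kHz.
99.5 kHz mod fs = 0.5 kHz.
0.5 kHz ≤ fs/2 = 24.75 kHz, appears at 0.5 kHz.
50 kHz and 99.5 kHz both map to 0.5 kHz.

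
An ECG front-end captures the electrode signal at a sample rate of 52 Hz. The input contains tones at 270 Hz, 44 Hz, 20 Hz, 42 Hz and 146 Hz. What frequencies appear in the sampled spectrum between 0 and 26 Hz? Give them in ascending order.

fs/2 = 26 Hz.
270 Hz mod fs = 10 Hz.
10 Hz ≤ fs/2 = 26 Hz, appears at 10 Hz.
44 Hz > fs/2 = 26 Hz, folds to fs − 44 Hz = 8 Hz.
20 Hz ≤ fs/2 = 26 Hz, passes unchanged.
42 Hz > fs/2 = 26 Hz, folds to fs − 42 Hz = 10 Hz.
146 Hz mod fs = 42 Hz.
42 Hz > fs/2 = 26 Hz, folds to fs − 42 Hz = 10 Hz.
Distinct values: {8 Hz, 10 Hz, 20 Hz}.

8 Hz, 10 Hz, 20 Hz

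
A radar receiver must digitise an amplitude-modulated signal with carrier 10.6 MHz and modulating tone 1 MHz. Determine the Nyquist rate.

AM sidebands sit at fc ± fm = 9.6 MHz and 11.6 MHz.
Highest-frequency component: 11.6 MHz.
Nyquist rate = 2 × 11.6 MHz = 23.2 MHz.

23.2 MHz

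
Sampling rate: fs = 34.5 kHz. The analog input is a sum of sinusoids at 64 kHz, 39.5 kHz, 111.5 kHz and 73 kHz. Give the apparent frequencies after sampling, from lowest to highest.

4 kHz, 5 kHz, 8 kHz

fs/2 = 17.25 kHz.
64 kHz mod fs = 29.5 kHz.
29.5 kHz > fs/2 = 17.25 kHz, folds to fs − 29.5 kHz = 5 kHz.
39.5 kHz mod fs = 5 kHz.
5 kHz ≤ fs/2 = 17.25 kHz, appears at 5 kHz.
111.5 kHz mod fs = 8 kHz.
8 kHz ≤ fs/2 = 17.25 kHz, appears at 8 kHz.
73 kHz mod fs = 4 kHz.
4 kHz ≤ fs/2 = 17.25 kHz, appears at 4 kHz.
Distinct values: {4 kHz, 5 kHz, 8 kHz}.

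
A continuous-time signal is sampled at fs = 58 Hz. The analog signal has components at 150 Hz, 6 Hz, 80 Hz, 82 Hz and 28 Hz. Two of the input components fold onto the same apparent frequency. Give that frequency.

fs/2 = 29 Hz.
150 Hz mod fs = 34 Hz.
34 Hz > fs/2 = 29 Hz, folds to fs − 34 Hz = 24 Hz.
6 Hz ≤ fs/2 = 29 Hz, passes unchanged.
80 Hz mod fs = 22 Hz.
22 Hz ≤ fs/2 = 29 Hz, appears at 22 Hz.
82 Hz mod fs = 24 Hz.
24 Hz ≤ fs/2 = 29 Hz, appears at 24 Hz.
28 Hz ≤ fs/2 = 29 Hz, passes unchanged.
82 Hz and 150 Hz both map to 24 Hz.

24 Hz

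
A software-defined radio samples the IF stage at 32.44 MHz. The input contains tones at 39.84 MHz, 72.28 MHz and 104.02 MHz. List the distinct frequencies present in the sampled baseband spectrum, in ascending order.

6.7 MHz, 7.4 MHz

fs/2 = 16.22 MHz.
39.84 MHz mod fs = 7.4 MHz.
7.4 MHz ≤ fs/2 = 16.22 MHz, appears at 7.4 MHz.
72.28 MHz mod fs = 7.4 MHz.
7.4 MHz ≤ fs/2 = 16.22 MHz, appears at 7.4 MHz.
104.02 MHz mod fs = 6.7 MHz.
6.7 MHz ≤ fs/2 = 16.22 MHz, appears at 6.7 MHz.
Distinct values: {6.7 MHz, 7.4 MHz}.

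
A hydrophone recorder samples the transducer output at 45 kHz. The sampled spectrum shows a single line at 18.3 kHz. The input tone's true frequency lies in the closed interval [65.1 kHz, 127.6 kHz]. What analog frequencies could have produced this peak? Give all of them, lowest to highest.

Frequencies that alias to 18.3 kHz are k·fs ± 18.3 kHz for integer k ≥ 0.
k=0: 18.3 kHz.
k=1: 26.7 kHz, 63.3 kHz.
k=2: 71.7 kHz, 108.3 kHz.
k=3: 116.7 kHz, 153.3 kHz.
k=4: 161.7 kHz, 198.3 kHz.
Within [65.1 kHz, 127.6 kHz]: 71.7 kHz, 108.3 kHz, 116.7 kHz.

71.7 kHz, 108.3 kHz, 116.7 kHz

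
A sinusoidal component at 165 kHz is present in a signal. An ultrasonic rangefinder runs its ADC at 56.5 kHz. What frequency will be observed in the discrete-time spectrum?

4.5 kHz

165 kHz mod fs = 52 kHz.
52 kHz > fs/2 = 28.25 kHz, folds to fs − 52 kHz = 4.5 kHz.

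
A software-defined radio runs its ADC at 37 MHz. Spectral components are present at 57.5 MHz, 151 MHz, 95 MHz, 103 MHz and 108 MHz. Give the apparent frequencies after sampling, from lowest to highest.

fs/2 = 18.5 MHz.
57.5 MHz mod fs = 20.5 MHz.
20.5 MHz > fs/2 = 18.5 MHz, folds to fs − 20.5 MHz = 16.5 MHz.
151 MHz mod fs = 3 MHz.
3 MHz ≤ fs/2 = 18.5 MHz, appears at 3 MHz.
95 MHz mod fs = 21 MHz.
21 MHz > fs/2 = 18.5 MHz, folds to fs − 21 MHz = 16 MHz.
103 MHz mod fs = 29 MHz.
29 MHz > fs/2 = 18.5 MHz, folds to fs − 29 MHz = 8 MHz.
108 MHz mod fs = 34 MHz.
34 MHz > fs/2 = 18.5 MHz, folds to fs − 34 MHz = 3 MHz.
Distinct values: {3 MHz, 8 MHz, 16 MHz, 16.5 MHz}.

3 MHz, 8 MHz, 16 MHz, 16.5 MHz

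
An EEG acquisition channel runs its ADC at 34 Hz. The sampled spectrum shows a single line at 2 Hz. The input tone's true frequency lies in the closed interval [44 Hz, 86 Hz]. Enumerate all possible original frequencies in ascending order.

Frequencies that alias to 2 Hz are k·fs ± 2 Hz for integer k ≥ 0.
k=0: 2 Hz.
k=1: 32 Hz, 36 Hz.
k=2: 66 Hz, 70 Hz.
k=3: 100 Hz, 104 Hz.
Within [44 Hz, 86 Hz]: 66 Hz, 70 Hz.

66 Hz, 70 Hz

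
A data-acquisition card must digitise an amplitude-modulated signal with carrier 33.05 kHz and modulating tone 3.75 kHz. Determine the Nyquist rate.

73.6 kHz

AM sidebands sit at fc ± fm = 29.3 kHz and 36.8 kHz.
Highest-frequency component: 36.8 kHz.
Nyquist rate = 2 × 36.8 kHz = 73.6 kHz.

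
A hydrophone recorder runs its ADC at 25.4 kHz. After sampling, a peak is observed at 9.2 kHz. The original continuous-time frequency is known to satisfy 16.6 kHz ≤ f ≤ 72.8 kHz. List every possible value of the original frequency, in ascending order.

Frequencies that alias to 9.2 kHz are k·fs ± 9.2 kHz for integer k ≥ 0.
k=0: 9.2 kHz.
k=1: 16.2 kHz, 34.6 kHz.
k=2: 41.6 kHz, 60 kHz.
k=3: 67 kHz, 85.4 kHz.
k=4: 92.4 kHz, 110.8 kHz.
Within [16.6 kHz, 72.8 kHz]: 34.6 kHz, 41.6 kHz, 60 kHz, 67 kHz.

34.6 kHz, 41.6 kHz, 60 kHz, 67 kHz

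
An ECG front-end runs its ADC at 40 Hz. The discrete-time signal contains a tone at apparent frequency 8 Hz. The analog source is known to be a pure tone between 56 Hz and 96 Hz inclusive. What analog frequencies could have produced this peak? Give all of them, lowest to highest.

Frequencies that alias to 8 Hz are k·fs ± 8 Hz for integer k ≥ 0.
k=0: 8 Hz.
k=1: 32 Hz, 48 Hz.
k=2: 72 Hz, 88 Hz.
k=3: 112 Hz, 128 Hz.
Within [56 Hz, 96 Hz]: 72 Hz, 88 Hz.

72 Hz, 88 Hz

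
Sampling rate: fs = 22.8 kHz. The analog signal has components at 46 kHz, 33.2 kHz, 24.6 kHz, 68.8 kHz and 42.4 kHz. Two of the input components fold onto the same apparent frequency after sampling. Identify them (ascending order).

fs/2 = 11.4 kHz.
46 kHz mod fs = 0.4 kHz.
0.4 kHz ≤ fs/2 = 11.4 kHz, appears at 0.4 kHz.
33.2 kHz mod fs = 10.4 kHz.
10.4 kHz ≤ fs/2 = 11.4 kHz, appears at 10.4 kHz.
24.6 kHz mod fs = 1.8 kHz.
1.8 kHz ≤ fs/2 = 11.4 kHz, appears at 1.8 kHz.
68.8 kHz mod fs = 0.4 kHz.
0.4 kHz ≤ fs/2 = 11.4 kHz, appears at 0.4 kHz.
42.4 kHz mod fs = 19.6 kHz.
19.6 kHz > fs/2 = 11.4 kHz, folds to fs − 19.6 kHz = 3.2 kHz.
46 kHz and 68.8 kHz both map to 0.4 kHz.

46 kHz, 68.8 kHz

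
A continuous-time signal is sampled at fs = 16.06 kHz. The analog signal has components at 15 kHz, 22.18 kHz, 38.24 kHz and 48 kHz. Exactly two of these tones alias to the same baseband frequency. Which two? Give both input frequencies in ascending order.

fs/2 = 8.03 kHz.
15 kHz > fs/2 = 8.03 kHz, folds to fs − 15 kHz = 1.06 kHz.
22.18 kHz mod fs = 6.12 kHz.
6.12 kHz ≤ fs/2 = 8.03 kHz, appears at 6.12 kHz.
38.24 kHz mod fs = 6.12 kHz.
6.12 kHz ≤ fs/2 = 8.03 kHz, appears at 6.12 kHz.
48 kHz mod fs = 15.88 kHz.
15.88 kHz > fs/2 = 8.03 kHz, folds to fs − 15.88 kHz = 0.18 kHz.
22.18 kHz and 38.24 kHz both map to 6.12 kHz.

22.18 kHz, 38.24 kHz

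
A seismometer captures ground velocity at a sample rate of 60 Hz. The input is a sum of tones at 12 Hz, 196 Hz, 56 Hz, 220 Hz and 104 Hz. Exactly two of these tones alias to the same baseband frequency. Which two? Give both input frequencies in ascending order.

104 Hz, 196 Hz

fs/2 = 30 Hz.
12 Hz ≤ fs/2 = 30 Hz, passes unchanged.
196 Hz mod fs = 16 Hz.
16 Hz ≤ fs/2 = 30 Hz, appears at 16 Hz.
56 Hz > fs/2 = 30 Hz, folds to fs − 56 Hz = 4 Hz.
220 Hz mod fs = 40 Hz.
40 Hz > fs/2 = 30 Hz, folds to fs − 40 Hz = 20 Hz.
104 Hz mod fs = 44 Hz.
44 Hz > fs/2 = 30 Hz, folds to fs − 44 Hz = 16 Hz.
104 Hz and 196 Hz both map to 16 Hz.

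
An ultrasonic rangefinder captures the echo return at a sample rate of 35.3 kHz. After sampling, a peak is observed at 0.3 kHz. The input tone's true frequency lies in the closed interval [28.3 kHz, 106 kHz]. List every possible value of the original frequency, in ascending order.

35 kHz, 35.6 kHz, 70.3 kHz, 70.9 kHz, 105.6 kHz

Frequencies that alias to 0.3 kHz are k·fs ± 0.3 kHz for integer k ≥ 0.
k=0: 0.3 kHz.
k=1: 35 kHz, 35.6 kHz.
k=2: 70.3 kHz, 70.9 kHz.
k=3: 105.6 kHz, 106.2 kHz.
k=4: 140.9 kHz, 141.5 kHz.
Within [28.3 kHz, 106 kHz]: 35 kHz, 35.6 kHz, 70.3 kHz, 70.9 kHz, 105.6 kHz.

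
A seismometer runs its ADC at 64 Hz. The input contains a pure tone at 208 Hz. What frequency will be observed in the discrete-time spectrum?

16 Hz

208 Hz mod fs = 16 Hz.
16 Hz ≤ fs/2 = 32 Hz, appears at 16 Hz.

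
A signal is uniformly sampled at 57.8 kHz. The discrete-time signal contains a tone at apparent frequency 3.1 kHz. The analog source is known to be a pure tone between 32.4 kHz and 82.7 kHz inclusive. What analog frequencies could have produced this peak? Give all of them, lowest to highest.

54.7 kHz, 60.9 kHz

Frequencies that alias to 3.1 kHz are k·fs ± 3.1 kHz for integer k ≥ 0.
k=0: 3.1 kHz.
k=1: 54.7 kHz, 60.9 kHz.
k=2: 112.5 kHz, 118.7 kHz.
Within [32.4 kHz, 82.7 kHz]: 54.7 kHz, 60.9 kHz.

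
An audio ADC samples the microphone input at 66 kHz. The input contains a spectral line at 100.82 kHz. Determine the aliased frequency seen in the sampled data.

100.82 kHz mod fs = 34.82 kHz.
34.82 kHz > fs/2 = 33 kHz, folds to fs − 34.82 kHz = 31.18 kHz.

31.18 kHz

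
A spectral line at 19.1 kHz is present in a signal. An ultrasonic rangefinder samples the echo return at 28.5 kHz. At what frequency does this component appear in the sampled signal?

9.4 kHz

19.1 kHz > fs/2 = 14.25 kHz, folds to fs − 19.1 kHz = 9.4 kHz.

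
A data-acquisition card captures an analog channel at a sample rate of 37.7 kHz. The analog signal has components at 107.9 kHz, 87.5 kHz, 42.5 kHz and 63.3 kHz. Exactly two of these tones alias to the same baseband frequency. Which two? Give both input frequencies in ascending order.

fs/2 = 18.85 kHz.
107.9 kHz mod fs = 32.5 kHz.
32.5 kHz > fs/2 = 18.85 kHz, folds to fs − 32.5 kHz = 5.2 kHz.
87.5 kHz mod fs = 12.1 kHz.
12.1 kHz ≤ fs/2 = 18.85 kHz, appears at 12.1 kHz.
42.5 kHz mod fs = 4.8 kHz.
4.8 kHz ≤ fs/2 = 18.85 kHz, appears at 4.8 kHz.
63.3 kHz mod fs = 25.6 kHz.
25.6 kHz > fs/2 = 18.85 kHz, folds to fs − 25.6 kHz = 12.1 kHz.
63.3 kHz and 87.5 kHz both map to 12.1 kHz.

63.3 kHz, 87.5 kHz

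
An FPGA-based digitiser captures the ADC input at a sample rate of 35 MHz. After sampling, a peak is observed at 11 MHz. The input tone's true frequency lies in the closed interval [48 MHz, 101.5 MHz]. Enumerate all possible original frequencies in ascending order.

59 MHz, 81 MHz, 94 MHz

Frequencies that alias to 11 MHz are k·fs ± 11 MHz for integer k ≥ 0.
k=0: 11 MHz.
k=1: 24 MHz, 46 MHz.
k=2: 59 MHz, 81 MHz.
k=3: 94 MHz, 116 MHz.
k=4: 129 MHz, 151 MHz.
Within [48 MHz, 101.5 MHz]: 59 MHz, 81 MHz, 94 MHz.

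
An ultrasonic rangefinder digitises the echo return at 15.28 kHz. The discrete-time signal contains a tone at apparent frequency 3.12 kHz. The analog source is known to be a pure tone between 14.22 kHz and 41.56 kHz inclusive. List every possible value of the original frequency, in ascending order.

Frequencies that alias to 3.12 kHz are k·fs ± 3.12 kHz for integer k ≥ 0.
k=0: 3.12 kHz.
k=1: 12.16 kHz, 18.4 kHz.
k=2: 27.44 kHz, 33.68 kHz.
k=3: 42.72 kHz, 48.96 kHz.
Within [14.22 kHz, 41.56 kHz]: 18.4 kHz, 27.44 kHz, 33.68 kHz.

18.4 kHz, 27.44 kHz, 33.68 kHz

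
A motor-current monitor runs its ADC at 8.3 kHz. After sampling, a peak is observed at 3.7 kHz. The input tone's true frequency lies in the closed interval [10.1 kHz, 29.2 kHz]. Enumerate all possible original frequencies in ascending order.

12 kHz, 12.9 kHz, 20.3 kHz, 21.2 kHz, 28.6 kHz

Frequencies that alias to 3.7 kHz are k·fs ± 3.7 kHz for integer k ≥ 0.
k=0: 3.7 kHz.
k=1: 4.6 kHz, 12 kHz.
k=2: 12.9 kHz, 20.3 kHz.
k=3: 21.2 kHz, 28.6 kHz.
k=4: 29.5 kHz, 36.9 kHz.
Within [10.1 kHz, 29.2 kHz]: 12 kHz, 12.9 kHz, 20.3 kHz, 21.2 kHz, 28.6 kHz.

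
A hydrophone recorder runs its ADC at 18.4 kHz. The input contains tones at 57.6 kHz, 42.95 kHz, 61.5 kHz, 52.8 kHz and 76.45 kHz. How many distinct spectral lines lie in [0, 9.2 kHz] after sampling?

4

fs/2 = 9.2 kHz.
57.6 kHz mod fs = 2.4 kHz.
2.4 kHz ≤ fs/2 = 9.2 kHz, appears at 2.4 kHz.
42.95 kHz mod fs = 6.15 kHz.
6.15 kHz ≤ fs/2 = 9.2 kHz, appears at 6.15 kHz.
61.5 kHz mod fs = 6.3 kHz.
6.3 kHz ≤ fs/2 = 9.2 kHz, appears at 6.3 kHz.
52.8 kHz mod fs = 16 kHz.
16 kHz > fs/2 = 9.2 kHz, folds to fs − 16 kHz = 2.4 kHz.
76.45 kHz mod fs = 2.85 kHz.
2.85 kHz ≤ fs/2 = 9.2 kHz, appears at 2.85 kHz.
Distinct values: {2.4 kHz, 2.85 kHz, 6.15 kHz, 6.3 kHz} → 4.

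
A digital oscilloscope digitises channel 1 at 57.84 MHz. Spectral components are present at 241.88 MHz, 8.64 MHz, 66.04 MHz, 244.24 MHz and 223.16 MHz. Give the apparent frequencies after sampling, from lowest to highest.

8.2 MHz, 8.64 MHz, 10.52 MHz, 12.88 MHz

fs/2 = 28.92 MHz.
241.88 MHz mod fs = 10.52 MHz.
10.52 MHz ≤ fs/2 = 28.92 MHz, appears at 10.52 MHz.
8.64 MHz ≤ fs/2 = 28.92 MHz, passes unchanged.
66.04 MHz mod fs = 8.2 MHz.
8.2 MHz ≤ fs/2 = 28.92 MHz, appears at 8.2 MHz.
244.24 MHz mod fs = 12.88 MHz.
12.88 MHz ≤ fs/2 = 28.92 MHz, appears at 12.88 MHz.
223.16 MHz mod fs = 49.64 MHz.
49.64 MHz > fs/2 = 28.92 MHz, folds to fs − 49.64 MHz = 8.2 MHz.
Distinct values: {8.2 MHz, 8.64 MHz, 10.52 MHz, 12.88 MHz}.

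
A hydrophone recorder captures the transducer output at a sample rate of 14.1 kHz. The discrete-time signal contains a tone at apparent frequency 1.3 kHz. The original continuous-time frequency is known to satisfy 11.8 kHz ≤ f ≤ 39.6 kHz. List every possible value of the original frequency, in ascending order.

12.8 kHz, 15.4 kHz, 26.9 kHz, 29.5 kHz

Frequencies that alias to 1.3 kHz are k·fs ± 1.3 kHz for integer k ≥ 0.
k=0: 1.3 kHz.
k=1: 12.8 kHz, 15.4 kHz.
k=2: 26.9 kHz, 29.5 kHz.
k=3: 41 kHz, 43.6 kHz.
Within [11.8 kHz, 39.6 kHz]: 12.8 kHz, 15.4 kHz, 26.9 kHz, 29.5 kHz.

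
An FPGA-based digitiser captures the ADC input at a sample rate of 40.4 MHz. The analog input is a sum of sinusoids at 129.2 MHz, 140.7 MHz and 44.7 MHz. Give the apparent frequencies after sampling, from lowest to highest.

fs/2 = 20.2 MHz.
129.2 MHz mod fs = 8 MHz.
8 MHz ≤ fs/2 = 20.2 MHz, appears at 8 MHz.
140.7 MHz mod fs = 19.5 MHz.
19.5 MHz ≤ fs/2 = 20.2 MHz, appears at 19.5 MHz.
44.7 MHz mod fs = 4.3 MHz.
4.3 MHz ≤ fs/2 = 20.2 MHz, appears at 4.3 MHz.
Distinct values: {4.3 MHz, 8 MHz, 19.5 MHz}.

4.3 MHz, 8 MHz, 19.5 MHz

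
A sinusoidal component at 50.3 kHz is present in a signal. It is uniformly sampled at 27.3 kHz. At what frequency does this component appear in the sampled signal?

50.3 kHz mod fs = 23 kHz.
23 kHz > fs/2 = 13.65 kHz, folds to fs − 23 kHz = 4.3 kHz.

4.3 kHz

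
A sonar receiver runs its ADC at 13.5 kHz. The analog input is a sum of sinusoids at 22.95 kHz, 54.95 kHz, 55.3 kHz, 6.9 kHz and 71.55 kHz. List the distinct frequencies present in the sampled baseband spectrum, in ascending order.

fs/2 = 6.75 kHz.
22.95 kHz mod fs = 9.45 kHz.
9.45 kHz > fs/2 = 6.75 kHz, folds to fs − 9.45 kHz = 4.05 kHz.
54.95 kHz mod fs = 0.95 kHz.
0.95 kHz ≤ fs/2 = 6.75 kHz, appears at 0.95 kHz.
55.3 kHz mod fs = 1.3 kHz.
1.3 kHz ≤ fs/2 = 6.75 kHz, appears at 1.3 kHz.
6.9 kHz > fs/2 = 6.75 kHz, folds to fs − 6.9 kHz = 6.6 kHz.
71.55 kHz mod fs = 4.05 kHz.
4.05 kHz ≤ fs/2 = 6.75 kHz, appears at 4.05 kHz.
Distinct values: {0.95 kHz, 1.3 kHz, 4.05 kHz, 6.6 kHz}.

0.95 kHz, 1.3 kHz, 4.05 kHz, 6.6 kHz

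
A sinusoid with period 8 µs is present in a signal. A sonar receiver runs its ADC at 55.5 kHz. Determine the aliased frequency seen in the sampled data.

14 kHz

T = 8 µs → f = 1/T = 125 kHz.
125 kHz mod fs = 14 kHz.
14 kHz ≤ fs/2 = 27.75 kHz, appears at 14 kHz.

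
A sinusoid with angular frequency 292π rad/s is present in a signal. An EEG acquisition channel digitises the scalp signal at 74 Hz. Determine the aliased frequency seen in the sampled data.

2 Hz

ω = 292π rad/s → f = ω/(2π) = 146 Hz.
146 Hz mod fs = 72 Hz.
72 Hz > fs/2 = 37 Hz, folds to fs − 72 Hz = 2 Hz.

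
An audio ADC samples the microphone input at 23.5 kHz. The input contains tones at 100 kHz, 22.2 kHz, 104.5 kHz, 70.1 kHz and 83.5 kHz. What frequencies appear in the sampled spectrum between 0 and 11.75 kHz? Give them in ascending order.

0.4 kHz, 1.3 kHz, 6 kHz, 10.5 kHz

fs/2 = 11.75 kHz.
100 kHz mod fs = 6 kHz.
6 kHz ≤ fs/2 = 11.75 kHz, appears at 6 kHz.
22.2 kHz > fs/2 = 11.75 kHz, folds to fs − 22.2 kHz = 1.3 kHz.
104.5 kHz mod fs = 10.5 kHz.
10.5 kHz ≤ fs/2 = 11.75 kHz, appears at 10.5 kHz.
70.1 kHz mod fs = 23.1 kHz.
23.1 kHz > fs/2 = 11.75 kHz, folds to fs − 23.1 kHz = 0.4 kHz.
83.5 kHz mod fs = 13 kHz.
13 kHz > fs/2 = 11.75 kHz, folds to fs − 13 kHz = 10.5 kHz.
Distinct values: {0.4 kHz, 1.3 kHz, 6 kHz, 10.5 kHz}.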